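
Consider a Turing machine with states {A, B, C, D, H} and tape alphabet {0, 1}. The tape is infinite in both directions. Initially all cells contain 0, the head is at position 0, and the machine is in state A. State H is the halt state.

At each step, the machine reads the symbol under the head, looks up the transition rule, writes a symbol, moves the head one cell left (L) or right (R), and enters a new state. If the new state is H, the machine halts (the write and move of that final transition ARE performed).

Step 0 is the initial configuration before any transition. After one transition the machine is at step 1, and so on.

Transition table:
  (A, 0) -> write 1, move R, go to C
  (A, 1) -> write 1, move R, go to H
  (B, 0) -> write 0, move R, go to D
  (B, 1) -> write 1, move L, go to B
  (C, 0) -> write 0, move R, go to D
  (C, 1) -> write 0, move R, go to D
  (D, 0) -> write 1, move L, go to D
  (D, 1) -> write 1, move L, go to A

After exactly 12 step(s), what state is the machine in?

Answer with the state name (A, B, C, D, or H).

Step 1: in state A at pos 0, read 0 -> (A,0)->write 1,move R,goto C. Now: state=C, head=1, tape[-1..2]=0100 (head:   ^)
Step 2: in state C at pos 1, read 0 -> (C,0)->write 0,move R,goto D. Now: state=D, head=2, tape[-1..3]=01000 (head:    ^)
Step 3: in state D at pos 2, read 0 -> (D,0)->write 1,move L,goto D. Now: state=D, head=1, tape[-1..3]=01010 (head:   ^)
Step 4: in state D at pos 1, read 0 -> (D,0)->write 1,move L,goto D. Now: state=D, head=0, tape[-1..3]=01110 (head:  ^)
Step 5: in state D at pos 0, read 1 -> (D,1)->write 1,move L,goto A. Now: state=A, head=-1, tape[-2..3]=001110 (head:  ^)
Step 6: in state A at pos -1, read 0 -> (A,0)->write 1,move R,goto C. Now: state=C, head=0, tape[-2..3]=011110 (head:   ^)
Step 7: in state C at pos 0, read 1 -> (C,1)->write 0,move R,goto D. Now: state=D, head=1, tape[-2..3]=010110 (head:    ^)
Step 8: in state D at pos 1, read 1 -> (D,1)->write 1,move L,goto A. Now: state=A, head=0, tape[-2..3]=010110 (head:   ^)
Step 9: in state A at pos 0, read 0 -> (A,0)->write 1,move R,goto C. Now: state=C, head=1, tape[-2..3]=011110 (head:    ^)
Step 10: in state C at pos 1, read 1 -> (C,1)->write 0,move R,goto D. Now: state=D, head=2, tape[-2..3]=011010 (head:     ^)
Step 11: in state D at pos 2, read 1 -> (D,1)->write 1,move L,goto A. Now: state=A, head=1, tape[-2..3]=011010 (head:    ^)
Step 12: in state A at pos 1, read 0 -> (A,0)->write 1,move R,goto C. Now: state=C, head=2, tape[-2..3]=011110 (head:     ^)

Answer: C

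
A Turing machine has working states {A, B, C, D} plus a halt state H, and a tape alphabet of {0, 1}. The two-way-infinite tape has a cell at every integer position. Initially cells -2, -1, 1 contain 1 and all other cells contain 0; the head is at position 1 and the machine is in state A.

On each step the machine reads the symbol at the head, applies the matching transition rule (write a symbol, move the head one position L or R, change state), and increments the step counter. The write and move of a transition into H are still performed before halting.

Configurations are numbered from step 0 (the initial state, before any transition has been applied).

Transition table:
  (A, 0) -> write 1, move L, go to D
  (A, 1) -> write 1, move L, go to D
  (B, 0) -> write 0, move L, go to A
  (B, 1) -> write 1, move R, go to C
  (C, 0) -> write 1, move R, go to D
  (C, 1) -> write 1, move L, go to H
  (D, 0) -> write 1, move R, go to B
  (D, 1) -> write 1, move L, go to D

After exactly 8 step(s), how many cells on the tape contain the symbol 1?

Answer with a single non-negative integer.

Answer: 6

Derivation:
Step 1: in state A at pos 1, read 1 -> (A,1)->write 1,move L,goto D. Now: state=D, head=0, tape[-3..2]=011010 (head:    ^)
Step 2: in state D at pos 0, read 0 -> (D,0)->write 1,move R,goto B. Now: state=B, head=1, tape[-3..2]=011110 (head:     ^)
Step 3: in state B at pos 1, read 1 -> (B,1)->write 1,move R,goto C. Now: state=C, head=2, tape[-3..3]=0111100 (head:      ^)
Step 4: in state C at pos 2, read 0 -> (C,0)->write 1,move R,goto D. Now: state=D, head=3, tape[-3..4]=01111100 (head:       ^)
Step 5: in state D at pos 3, read 0 -> (D,0)->write 1,move R,goto B. Now: state=B, head=4, tape[-3..5]=011111100 (head:        ^)
Step 6: in state B at pos 4, read 0 -> (B,0)->write 0,move L,goto A. Now: state=A, head=3, tape[-3..5]=011111100 (head:       ^)
Step 7: in state A at pos 3, read 1 -> (A,1)->write 1,move L,goto D. Now: state=D, head=2, tape[-3..5]=011111100 (head:      ^)
Step 8: in state D at pos 2, read 1 -> (D,1)->write 1,move L,goto D. Now: state=D, head=1, tape[-3..5]=011111100 (head:     ^)
Cells containing 1 after step 8: {-2, -1, 0, 1, 2, 3} -> 6 cell(s)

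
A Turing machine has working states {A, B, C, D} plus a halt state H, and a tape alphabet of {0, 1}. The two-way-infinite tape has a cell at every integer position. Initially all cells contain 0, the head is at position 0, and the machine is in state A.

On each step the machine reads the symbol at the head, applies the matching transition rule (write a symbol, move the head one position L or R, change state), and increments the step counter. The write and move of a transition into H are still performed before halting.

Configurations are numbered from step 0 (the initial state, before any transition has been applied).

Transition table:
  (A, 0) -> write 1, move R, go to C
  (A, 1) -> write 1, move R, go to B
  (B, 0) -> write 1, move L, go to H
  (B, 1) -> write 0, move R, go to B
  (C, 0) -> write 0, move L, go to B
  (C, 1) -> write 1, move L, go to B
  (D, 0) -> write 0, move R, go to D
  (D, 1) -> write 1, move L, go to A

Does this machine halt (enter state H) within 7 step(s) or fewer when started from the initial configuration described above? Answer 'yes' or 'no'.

Step 1: in state A at pos 0, read 0 -> (A,0)->write 1,move R,goto C. Now: state=C, head=1, tape[-1..2]=0100 (head:   ^)
Step 2: in state C at pos 1, read 0 -> (C,0)->write 0,move L,goto B. Now: state=B, head=0, tape[-1..2]=0100 (head:  ^)
Step 3: in state B at pos 0, read 1 -> (B,1)->write 0,move R,goto B. Now: state=B, head=1, tape[-1..2]=0000 (head:   ^)
Step 4: in state B at pos 1, read 0 -> (B,0)->write 1,move L,goto H. Now: state=H, head=0, tape[-1..2]=0010 (head:  ^)
State H reached at step 4; 4 <= 7 -> yes

Answer: yes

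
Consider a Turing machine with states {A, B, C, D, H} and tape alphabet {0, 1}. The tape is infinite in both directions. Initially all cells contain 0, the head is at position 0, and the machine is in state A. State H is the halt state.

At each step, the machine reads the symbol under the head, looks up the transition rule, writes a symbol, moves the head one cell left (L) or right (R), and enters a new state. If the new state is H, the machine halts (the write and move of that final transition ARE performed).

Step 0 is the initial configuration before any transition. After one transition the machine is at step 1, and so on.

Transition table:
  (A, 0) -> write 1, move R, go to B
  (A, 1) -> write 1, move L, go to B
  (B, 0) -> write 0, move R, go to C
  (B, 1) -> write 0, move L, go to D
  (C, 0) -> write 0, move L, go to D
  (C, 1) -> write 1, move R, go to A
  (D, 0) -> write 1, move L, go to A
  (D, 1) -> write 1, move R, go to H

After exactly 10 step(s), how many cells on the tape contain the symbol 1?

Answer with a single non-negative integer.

Answer: 2

Derivation:
Step 1: in state A at pos 0, read 0 -> (A,0)->write 1,move R,goto B. Now: state=B, head=1, tape[-1..2]=0100 (head:   ^)
Step 2: in state B at pos 1, read 0 -> (B,0)->write 0,move R,goto C. Now: state=C, head=2, tape[-1..3]=01000 (head:    ^)
Step 3: in state C at pos 2, read 0 -> (C,0)->write 0,move L,goto D. Now: state=D, head=1, tape[-1..3]=01000 (head:   ^)
Step 4: in state D at pos 1, read 0 -> (D,0)->write 1,move L,goto A. Now: state=A, head=0, tape[-1..3]=01100 (head:  ^)
Step 5: in state A at pos 0, read 1 -> (A,1)->write 1,move L,goto B. Now: state=B, head=-1, tape[-2..3]=001100 (head:  ^)
Step 6: in state B at pos -1, read 0 -> (B,0)->write 0,move R,goto C. Now: state=C, head=0, tape[-2..3]=001100 (head:   ^)
Step 7: in state C at pos 0, read 1 -> (C,1)->write 1,move R,goto A. Now: state=A, head=1, tape[-2..3]=001100 (head:    ^)
Step 8: in state A at pos 1, read 1 -> (A,1)->write 1,move L,goto B. Now: state=B, head=0, tape[-2..3]=001100 (head:   ^)
Step 9: in state B at pos 0, read 1 -> (B,1)->write 0,move L,goto D. Now: state=D, head=-1, tape[-2..3]=000100 (head:  ^)
Step 10: in state D at pos -1, read 0 -> (D,0)->write 1,move L,goto A. Now: state=A, head=-2, tape[-3..3]=0010100 (head:  ^)
Cells containing 1 after step 10: {-1, 1} -> 2 cell(s)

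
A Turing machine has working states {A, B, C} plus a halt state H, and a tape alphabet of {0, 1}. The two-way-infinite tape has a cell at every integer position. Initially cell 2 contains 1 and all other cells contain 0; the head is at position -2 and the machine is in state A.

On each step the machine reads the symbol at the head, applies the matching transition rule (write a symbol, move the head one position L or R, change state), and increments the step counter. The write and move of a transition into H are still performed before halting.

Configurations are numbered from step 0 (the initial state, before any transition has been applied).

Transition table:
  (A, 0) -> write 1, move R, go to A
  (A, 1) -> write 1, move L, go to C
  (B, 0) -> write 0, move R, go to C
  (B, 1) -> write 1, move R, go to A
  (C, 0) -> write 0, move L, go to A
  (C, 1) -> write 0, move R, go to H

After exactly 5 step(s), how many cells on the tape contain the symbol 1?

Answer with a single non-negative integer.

Answer: 5

Derivation:
Step 1: in state A at pos -2, read 0 -> (A,0)->write 1,move R,goto A. Now: state=A, head=-1, tape[-3..3]=0100010 (head:   ^)
Step 2: in state A at pos -1, read 0 -> (A,0)->write 1,move R,goto A. Now: state=A, head=0, tape[-3..3]=0110010 (head:    ^)
Step 3: in state A at pos 0, read 0 -> (A,0)->write 1,move R,goto A. Now: state=A, head=1, tape[-3..3]=0111010 (head:     ^)
Step 4: in state A at pos 1, read 0 -> (A,0)->write 1,move R,goto A. Now: state=A, head=2, tape[-3..3]=0111110 (head:      ^)
Step 5: in state A at pos 2, read 1 -> (A,1)->write 1,move L,goto C. Now: state=C, head=1, tape[-3..3]=0111110 (head:     ^)
Cells containing 1 after step 5: {-2, -1, 0, 1, 2} -> 5 cell(s)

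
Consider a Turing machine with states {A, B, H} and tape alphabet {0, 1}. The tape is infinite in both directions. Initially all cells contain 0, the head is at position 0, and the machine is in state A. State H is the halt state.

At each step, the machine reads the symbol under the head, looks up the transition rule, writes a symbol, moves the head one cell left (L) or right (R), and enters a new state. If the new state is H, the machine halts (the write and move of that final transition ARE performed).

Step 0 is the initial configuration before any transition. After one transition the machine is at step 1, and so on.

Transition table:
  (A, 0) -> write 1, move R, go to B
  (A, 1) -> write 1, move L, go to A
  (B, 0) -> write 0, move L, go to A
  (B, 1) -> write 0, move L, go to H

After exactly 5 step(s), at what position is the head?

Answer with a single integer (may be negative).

Answer: -1

Derivation:
Step 1: in state A at pos 0, read 0 -> (A,0)->write 1,move R,goto B. Now: state=B, head=1, tape[-1..2]=0100 (head:   ^)
Step 2: in state B at pos 1, read 0 -> (B,0)->write 0,move L,goto A. Now: state=A, head=0, tape[-1..2]=0100 (head:  ^)
Step 3: in state A at pos 0, read 1 -> (A,1)->write 1,move L,goto A. Now: state=A, head=-1, tape[-2..2]=00100 (head:  ^)
Step 4: in state A at pos -1, read 0 -> (A,0)->write 1,move R,goto B. Now: state=B, head=0, tape[-2..2]=01100 (head:   ^)
Step 5: in state B at pos 0, read 1 -> (B,1)->write 0,move L,goto H. Now: state=H, head=-1, tape[-2..2]=01000 (head:  ^)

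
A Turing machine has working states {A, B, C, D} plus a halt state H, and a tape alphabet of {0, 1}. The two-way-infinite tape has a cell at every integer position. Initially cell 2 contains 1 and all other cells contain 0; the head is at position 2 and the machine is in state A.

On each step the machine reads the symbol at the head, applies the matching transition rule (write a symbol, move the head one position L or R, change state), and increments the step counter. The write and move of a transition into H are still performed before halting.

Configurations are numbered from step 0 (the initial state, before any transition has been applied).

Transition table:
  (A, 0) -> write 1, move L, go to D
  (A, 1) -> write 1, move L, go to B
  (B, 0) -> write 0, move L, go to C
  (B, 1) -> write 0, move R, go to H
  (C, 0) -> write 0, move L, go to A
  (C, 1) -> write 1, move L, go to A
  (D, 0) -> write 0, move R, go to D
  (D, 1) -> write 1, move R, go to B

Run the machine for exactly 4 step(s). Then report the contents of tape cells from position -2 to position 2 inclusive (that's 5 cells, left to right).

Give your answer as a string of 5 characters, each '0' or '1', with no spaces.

Answer: 01001

Derivation:
Step 1: in state A at pos 2, read 1 -> (A,1)->write 1,move L,goto B. Now: state=B, head=1, tape[0..3]=0010 (head:  ^)
Step 2: in state B at pos 1, read 0 -> (B,0)->write 0,move L,goto C. Now: state=C, head=0, tape[-1..3]=00010 (head:  ^)
Step 3: in state C at pos 0, read 0 -> (C,0)->write 0,move L,goto A. Now: state=A, head=-1, tape[-2..3]=000010 (head:  ^)
Step 4: in state A at pos -1, read 0 -> (A,0)->write 1,move L,goto D. Now: state=D, head=-2, tape[-3..3]=0010010 (head:  ^)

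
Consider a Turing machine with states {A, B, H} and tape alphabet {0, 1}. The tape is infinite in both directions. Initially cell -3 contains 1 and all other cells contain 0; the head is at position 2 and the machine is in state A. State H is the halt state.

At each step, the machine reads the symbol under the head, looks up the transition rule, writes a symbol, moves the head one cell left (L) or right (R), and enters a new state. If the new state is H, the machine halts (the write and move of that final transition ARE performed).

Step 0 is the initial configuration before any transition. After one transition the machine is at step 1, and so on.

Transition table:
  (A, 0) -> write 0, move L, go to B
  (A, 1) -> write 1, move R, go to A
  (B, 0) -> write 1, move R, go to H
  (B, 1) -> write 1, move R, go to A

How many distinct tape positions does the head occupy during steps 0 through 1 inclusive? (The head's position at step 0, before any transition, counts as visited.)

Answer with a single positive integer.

Answer: 2

Derivation:
Step 1: in state A at pos 2, read 0 -> (A,0)->write 0,move L,goto B. Now: state=B, head=1, tape[-4..3]=01000000 (head:      ^)
Head positions at steps 0..1: starting at 2, distinct positions visited = {1, 2} -> 2 position(s)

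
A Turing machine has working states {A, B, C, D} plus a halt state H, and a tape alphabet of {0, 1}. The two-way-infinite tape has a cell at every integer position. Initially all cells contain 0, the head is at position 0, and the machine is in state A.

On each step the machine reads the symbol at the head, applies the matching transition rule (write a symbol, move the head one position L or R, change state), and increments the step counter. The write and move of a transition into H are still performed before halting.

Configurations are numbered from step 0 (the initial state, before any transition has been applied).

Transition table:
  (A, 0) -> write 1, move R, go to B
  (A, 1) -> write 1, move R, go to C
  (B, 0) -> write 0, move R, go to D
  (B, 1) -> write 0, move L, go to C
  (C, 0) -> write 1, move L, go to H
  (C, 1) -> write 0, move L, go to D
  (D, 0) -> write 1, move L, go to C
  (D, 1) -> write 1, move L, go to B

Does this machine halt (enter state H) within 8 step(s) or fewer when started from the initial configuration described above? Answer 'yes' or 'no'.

Answer: yes

Derivation:
Step 1: in state A at pos 0, read 0 -> (A,0)->write 1,move R,goto B. Now: state=B, head=1, tape[-1..2]=0100 (head:   ^)
Step 2: in state B at pos 1, read 0 -> (B,0)->write 0,move R,goto D. Now: state=D, head=2, tape[-1..3]=01000 (head:    ^)
Step 3: in state D at pos 2, read 0 -> (D,0)->write 1,move L,goto C. Now: state=C, head=1, tape[-1..3]=01010 (head:   ^)
Step 4: in state C at pos 1, read 0 -> (C,0)->write 1,move L,goto H. Now: state=H, head=0, tape[-1..3]=01110 (head:  ^)
State H reached at step 4; 4 <= 8 -> yes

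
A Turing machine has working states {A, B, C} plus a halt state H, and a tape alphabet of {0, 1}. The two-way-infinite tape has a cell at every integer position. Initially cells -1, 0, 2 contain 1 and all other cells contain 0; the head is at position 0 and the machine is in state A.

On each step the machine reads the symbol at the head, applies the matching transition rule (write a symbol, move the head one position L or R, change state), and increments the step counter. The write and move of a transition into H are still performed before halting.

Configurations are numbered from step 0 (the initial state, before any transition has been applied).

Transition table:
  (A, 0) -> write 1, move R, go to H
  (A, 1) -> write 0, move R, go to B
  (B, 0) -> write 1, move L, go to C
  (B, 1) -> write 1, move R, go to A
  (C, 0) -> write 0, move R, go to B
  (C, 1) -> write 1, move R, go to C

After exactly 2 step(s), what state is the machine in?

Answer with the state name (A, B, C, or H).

Answer: C

Derivation:
Step 1: in state A at pos 0, read 1 -> (A,1)->write 0,move R,goto B. Now: state=B, head=1, tape[-2..3]=010010 (head:    ^)
Step 2: in state B at pos 1, read 0 -> (B,0)->write 1,move L,goto C. Now: state=C, head=0, tape[-2..3]=010110 (head:   ^)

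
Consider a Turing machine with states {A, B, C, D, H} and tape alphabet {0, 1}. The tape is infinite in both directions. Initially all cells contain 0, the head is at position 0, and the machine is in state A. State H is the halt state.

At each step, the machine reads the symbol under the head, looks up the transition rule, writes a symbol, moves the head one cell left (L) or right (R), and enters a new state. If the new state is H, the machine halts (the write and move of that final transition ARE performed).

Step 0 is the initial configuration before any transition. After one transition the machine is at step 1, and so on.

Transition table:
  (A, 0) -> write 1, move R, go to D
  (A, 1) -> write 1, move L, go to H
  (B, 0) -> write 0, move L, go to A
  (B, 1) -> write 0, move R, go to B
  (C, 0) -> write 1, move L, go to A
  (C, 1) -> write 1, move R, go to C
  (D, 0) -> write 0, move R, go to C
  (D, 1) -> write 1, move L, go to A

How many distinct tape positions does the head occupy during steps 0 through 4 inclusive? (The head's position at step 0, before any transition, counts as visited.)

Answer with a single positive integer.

Answer: 3

Derivation:
Step 1: in state A at pos 0, read 0 -> (A,0)->write 1,move R,goto D. Now: state=D, head=1, tape[-1..2]=0100 (head:   ^)
Step 2: in state D at pos 1, read 0 -> (D,0)->write 0,move R,goto C. Now: state=C, head=2, tape[-1..3]=01000 (head:    ^)
Step 3: in state C at pos 2, read 0 -> (C,0)->write 1,move L,goto A. Now: state=A, head=1, tape[-1..3]=01010 (head:   ^)
Step 4: in state A at pos 1, read 0 -> (A,0)->write 1,move R,goto D. Now: state=D, head=2, tape[-1..3]=01110 (head:    ^)
Head positions at steps 0..4: starting at 0, distinct positions visited = {0, 1, 2} -> 3 position(s)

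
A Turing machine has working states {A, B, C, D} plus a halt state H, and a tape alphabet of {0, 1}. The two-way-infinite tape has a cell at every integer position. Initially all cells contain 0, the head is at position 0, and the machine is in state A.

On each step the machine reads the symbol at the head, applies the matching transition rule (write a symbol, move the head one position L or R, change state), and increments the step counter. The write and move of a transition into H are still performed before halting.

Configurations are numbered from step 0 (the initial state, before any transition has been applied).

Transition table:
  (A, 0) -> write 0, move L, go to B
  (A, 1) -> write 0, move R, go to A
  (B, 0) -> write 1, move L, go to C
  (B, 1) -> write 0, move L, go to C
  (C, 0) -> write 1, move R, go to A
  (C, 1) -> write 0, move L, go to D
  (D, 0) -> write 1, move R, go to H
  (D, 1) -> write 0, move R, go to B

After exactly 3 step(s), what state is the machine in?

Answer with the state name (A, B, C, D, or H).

Answer: A

Derivation:
Step 1: in state A at pos 0, read 0 -> (A,0)->write 0,move L,goto B. Now: state=B, head=-1, tape[-2..1]=0000 (head:  ^)
Step 2: in state B at pos -1, read 0 -> (B,0)->write 1,move L,goto C. Now: state=C, head=-2, tape[-3..1]=00100 (head:  ^)
Step 3: in state C at pos -2, read 0 -> (C,0)->write 1,move R,goto A. Now: state=A, head=-1, tape[-3..1]=01100 (head:   ^)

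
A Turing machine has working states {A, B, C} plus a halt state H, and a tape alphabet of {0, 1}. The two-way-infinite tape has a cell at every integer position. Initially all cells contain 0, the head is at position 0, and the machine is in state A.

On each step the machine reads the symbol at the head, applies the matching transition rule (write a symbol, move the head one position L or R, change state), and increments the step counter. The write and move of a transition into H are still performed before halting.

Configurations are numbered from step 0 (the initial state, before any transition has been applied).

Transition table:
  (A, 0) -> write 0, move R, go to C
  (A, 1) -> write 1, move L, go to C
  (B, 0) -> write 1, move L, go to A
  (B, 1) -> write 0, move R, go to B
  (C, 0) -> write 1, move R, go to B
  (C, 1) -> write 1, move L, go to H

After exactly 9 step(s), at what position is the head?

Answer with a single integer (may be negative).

Step 1: in state A at pos 0, read 0 -> (A,0)->write 0,move R,goto C. Now: state=C, head=1, tape[-1..2]=0000 (head:   ^)
Step 2: in state C at pos 1, read 0 -> (C,0)->write 1,move R,goto B. Now: state=B, head=2, tape[-1..3]=00100 (head:    ^)
Step 3: in state B at pos 2, read 0 -> (B,0)->write 1,move L,goto A. Now: state=A, head=1, tape[-1..3]=00110 (head:   ^)
Step 4: in state A at pos 1, read 1 -> (A,1)->write 1,move L,goto C. Now: state=C, head=0, tape[-1..3]=00110 (head:  ^)
Step 5: in state C at pos 0, read 0 -> (C,0)->write 1,move R,goto B. Now: state=B, head=1, tape[-1..3]=01110 (head:   ^)
Step 6: in state B at pos 1, read 1 -> (B,1)->write 0,move R,goto B. Now: state=B, head=2, tape[-1..3]=01010 (head:    ^)
Step 7: in state B at pos 2, read 1 -> (B,1)->write 0,move R,goto B. Now: state=B, head=3, tape[-1..4]=010000 (head:     ^)
Step 8: in state B at pos 3, read 0 -> (B,0)->write 1,move L,goto A. Now: state=A, head=2, tape[-1..4]=010010 (head:    ^)
Step 9: in state A at pos 2, read 0 -> (A,0)->write 0,move R,goto C. Now: state=C, head=3, tape[-1..4]=010010 (head:     ^)

Answer: 3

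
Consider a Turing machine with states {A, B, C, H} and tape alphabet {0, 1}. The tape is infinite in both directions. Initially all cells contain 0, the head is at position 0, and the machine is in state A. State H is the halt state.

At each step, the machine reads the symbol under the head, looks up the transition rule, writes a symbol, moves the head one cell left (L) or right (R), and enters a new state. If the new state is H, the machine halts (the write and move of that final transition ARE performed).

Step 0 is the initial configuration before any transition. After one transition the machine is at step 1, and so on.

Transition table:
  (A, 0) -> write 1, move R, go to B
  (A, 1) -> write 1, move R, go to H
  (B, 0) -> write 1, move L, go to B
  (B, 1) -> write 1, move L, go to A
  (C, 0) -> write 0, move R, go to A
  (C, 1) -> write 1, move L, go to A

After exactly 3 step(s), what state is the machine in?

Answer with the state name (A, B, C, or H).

Step 1: in state A at pos 0, read 0 -> (A,0)->write 1,move R,goto B. Now: state=B, head=1, tape[-1..2]=0100 (head:   ^)
Step 2: in state B at pos 1, read 0 -> (B,0)->write 1,move L,goto B. Now: state=B, head=0, tape[-1..2]=0110 (head:  ^)
Step 3: in state B at pos 0, read 1 -> (B,1)->write 1,move L,goto A. Now: state=A, head=-1, tape[-2..2]=00110 (head:  ^)

Answer: A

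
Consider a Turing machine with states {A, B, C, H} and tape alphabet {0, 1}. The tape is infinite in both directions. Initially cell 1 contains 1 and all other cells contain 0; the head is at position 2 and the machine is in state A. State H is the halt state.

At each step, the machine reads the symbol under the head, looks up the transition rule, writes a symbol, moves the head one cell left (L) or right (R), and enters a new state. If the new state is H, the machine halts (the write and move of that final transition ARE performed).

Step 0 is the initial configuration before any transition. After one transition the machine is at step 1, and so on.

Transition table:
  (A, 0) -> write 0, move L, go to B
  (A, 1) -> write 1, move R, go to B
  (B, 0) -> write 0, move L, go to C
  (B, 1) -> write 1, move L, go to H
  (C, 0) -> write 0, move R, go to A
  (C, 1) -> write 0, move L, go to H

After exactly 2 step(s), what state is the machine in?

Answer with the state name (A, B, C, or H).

Answer: H

Derivation:
Step 1: in state A at pos 2, read 0 -> (A,0)->write 0,move L,goto B. Now: state=B, head=1, tape[0..3]=0100 (head:  ^)
Step 2: in state B at pos 1, read 1 -> (B,1)->write 1,move L,goto H. Now: state=H, head=0, tape[-1..3]=00100 (head:  ^)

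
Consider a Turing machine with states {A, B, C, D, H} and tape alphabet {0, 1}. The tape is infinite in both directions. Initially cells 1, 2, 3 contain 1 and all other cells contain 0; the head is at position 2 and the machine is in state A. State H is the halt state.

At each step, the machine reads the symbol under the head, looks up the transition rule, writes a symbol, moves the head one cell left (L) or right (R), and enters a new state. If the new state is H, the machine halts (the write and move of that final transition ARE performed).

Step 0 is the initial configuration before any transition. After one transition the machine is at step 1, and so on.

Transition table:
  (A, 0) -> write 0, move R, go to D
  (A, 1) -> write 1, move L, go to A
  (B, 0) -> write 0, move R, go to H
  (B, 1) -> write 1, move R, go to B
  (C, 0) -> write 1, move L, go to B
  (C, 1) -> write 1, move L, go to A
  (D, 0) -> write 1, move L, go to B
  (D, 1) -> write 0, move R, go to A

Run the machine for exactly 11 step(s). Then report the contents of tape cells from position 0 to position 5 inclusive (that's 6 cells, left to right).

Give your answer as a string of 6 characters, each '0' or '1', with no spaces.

Step 1: in state A at pos 2, read 1 -> (A,1)->write 1,move L,goto A. Now: state=A, head=1, tape[0..4]=01110 (head:  ^)
Step 2: in state A at pos 1, read 1 -> (A,1)->write 1,move L,goto A. Now: state=A, head=0, tape[-1..4]=001110 (head:  ^)
Step 3: in state A at pos 0, read 0 -> (A,0)->write 0,move R,goto D. Now: state=D, head=1, tape[-1..4]=001110 (head:   ^)
Step 4: in state D at pos 1, read 1 -> (D,1)->write 0,move R,goto A. Now: state=A, head=2, tape[-1..4]=000110 (head:    ^)
Step 5: in state A at pos 2, read 1 -> (A,1)->write 1,move L,goto A. Now: state=A, head=1, tape[-1..4]=000110 (head:   ^)
Step 6: in state A at pos 1, read 0 -> (A,0)->write 0,move R,goto D. Now: state=D, head=2, tape[-1..4]=000110 (head:    ^)
Step 7: in state D at pos 2, read 1 -> (D,1)->write 0,move R,goto A. Now: state=A, head=3, tape[-1..4]=000010 (head:     ^)
Step 8: in state A at pos 3, read 1 -> (A,1)->write 1,move L,goto A. Now: state=A, head=2, tape[-1..4]=000010 (head:    ^)
Step 9: in state A at pos 2, read 0 -> (A,0)->write 0,move R,goto D. Now: state=D, head=3, tape[-1..4]=000010 (head:     ^)
Step 10: in state D at pos 3, read 1 -> (D,1)->write 0,move R,goto A. Now: state=A, head=4, tape[-1..5]=0000000 (head:      ^)
Step 11: in state A at pos 4, read 0 -> (A,0)->write 0,move R,goto D. Now: state=D, head=5, tape[-1..6]=00000000 (head:       ^)

Answer: 000000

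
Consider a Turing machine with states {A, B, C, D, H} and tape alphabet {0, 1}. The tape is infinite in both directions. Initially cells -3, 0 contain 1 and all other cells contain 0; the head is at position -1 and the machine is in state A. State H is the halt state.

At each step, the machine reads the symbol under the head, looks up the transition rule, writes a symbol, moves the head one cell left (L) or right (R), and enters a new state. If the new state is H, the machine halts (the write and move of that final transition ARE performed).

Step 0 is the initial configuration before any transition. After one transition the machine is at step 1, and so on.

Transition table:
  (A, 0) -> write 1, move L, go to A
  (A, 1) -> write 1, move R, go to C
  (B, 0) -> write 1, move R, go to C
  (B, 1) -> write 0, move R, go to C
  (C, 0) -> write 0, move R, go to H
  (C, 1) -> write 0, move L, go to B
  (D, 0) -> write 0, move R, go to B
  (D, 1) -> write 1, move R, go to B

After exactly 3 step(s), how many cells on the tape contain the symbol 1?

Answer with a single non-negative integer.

Answer: 4

Derivation:
Step 1: in state A at pos -1, read 0 -> (A,0)->write 1,move L,goto A. Now: state=A, head=-2, tape[-4..1]=010110 (head:   ^)
Step 2: in state A at pos -2, read 0 -> (A,0)->write 1,move L,goto A. Now: state=A, head=-3, tape[-4..1]=011110 (head:  ^)
Step 3: in state A at pos -3, read 1 -> (A,1)->write 1,move R,goto C. Now: state=C, head=-2, tape[-4..1]=011110 (head:   ^)
Cells containing 1 after step 3: {-3, -2, -1, 0} -> 4 cell(s)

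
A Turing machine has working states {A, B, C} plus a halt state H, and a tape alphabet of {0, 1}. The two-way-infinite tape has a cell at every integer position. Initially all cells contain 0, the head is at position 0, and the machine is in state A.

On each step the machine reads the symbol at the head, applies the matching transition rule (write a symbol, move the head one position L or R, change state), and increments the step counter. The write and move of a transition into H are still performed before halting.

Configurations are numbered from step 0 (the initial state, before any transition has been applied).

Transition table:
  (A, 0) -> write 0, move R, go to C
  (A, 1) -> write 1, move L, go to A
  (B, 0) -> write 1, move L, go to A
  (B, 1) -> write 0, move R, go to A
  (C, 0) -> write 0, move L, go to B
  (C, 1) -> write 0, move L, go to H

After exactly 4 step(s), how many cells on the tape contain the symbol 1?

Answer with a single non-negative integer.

Answer: 1

Derivation:
Step 1: in state A at pos 0, read 0 -> (A,0)->write 0,move R,goto C. Now: state=C, head=1, tape[-1..2]=0000 (head:   ^)
Step 2: in state C at pos 1, read 0 -> (C,0)->write 0,move L,goto B. Now: state=B, head=0, tape[-1..2]=0000 (head:  ^)
Step 3: in state B at pos 0, read 0 -> (B,0)->write 1,move L,goto A. Now: state=A, head=-1, tape[-2..2]=00100 (head:  ^)
Step 4: in state A at pos -1, read 0 -> (A,0)->write 0,move R,goto C. Now: state=C, head=0, tape[-2..2]=00100 (head:   ^)
Cells containing 1 after step 4: {0} -> 1 cell(s)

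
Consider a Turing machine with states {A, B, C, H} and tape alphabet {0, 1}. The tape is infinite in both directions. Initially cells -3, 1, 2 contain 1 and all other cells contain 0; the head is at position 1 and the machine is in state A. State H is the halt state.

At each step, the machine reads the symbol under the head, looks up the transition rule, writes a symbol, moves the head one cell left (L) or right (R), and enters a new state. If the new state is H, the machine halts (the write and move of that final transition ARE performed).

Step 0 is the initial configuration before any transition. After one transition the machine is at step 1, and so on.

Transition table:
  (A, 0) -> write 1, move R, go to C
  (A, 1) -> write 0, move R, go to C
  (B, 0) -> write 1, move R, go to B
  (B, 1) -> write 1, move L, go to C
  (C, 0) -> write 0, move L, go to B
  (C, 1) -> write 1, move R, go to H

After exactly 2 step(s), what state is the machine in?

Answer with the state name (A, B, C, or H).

Step 1: in state A at pos 1, read 1 -> (A,1)->write 0,move R,goto C. Now: state=C, head=2, tape[-4..3]=01000010 (head:       ^)
Step 2: in state C at pos 2, read 1 -> (C,1)->write 1,move R,goto H. Now: state=H, head=3, tape[-4..4]=010000100 (head:        ^)

Answer: H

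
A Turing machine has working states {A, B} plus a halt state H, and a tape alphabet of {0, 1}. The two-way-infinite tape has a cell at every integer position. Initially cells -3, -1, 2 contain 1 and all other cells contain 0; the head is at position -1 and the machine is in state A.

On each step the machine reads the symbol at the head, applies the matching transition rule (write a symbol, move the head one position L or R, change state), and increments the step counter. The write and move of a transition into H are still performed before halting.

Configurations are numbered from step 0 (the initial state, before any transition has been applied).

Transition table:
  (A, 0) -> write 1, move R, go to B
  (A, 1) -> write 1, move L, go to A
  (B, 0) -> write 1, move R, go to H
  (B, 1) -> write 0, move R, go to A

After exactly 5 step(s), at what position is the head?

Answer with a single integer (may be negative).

Answer: 2

Derivation:
Step 1: in state A at pos -1, read 1 -> (A,1)->write 1,move L,goto A. Now: state=A, head=-2, tape[-4..3]=01010010 (head:   ^)
Step 2: in state A at pos -2, read 0 -> (A,0)->write 1,move R,goto B. Now: state=B, head=-1, tape[-4..3]=01110010 (head:    ^)
Step 3: in state B at pos -1, read 1 -> (B,1)->write 0,move R,goto A. Now: state=A, head=0, tape[-4..3]=01100010 (head:     ^)
Step 4: in state A at pos 0, read 0 -> (A,0)->write 1,move R,goto B. Now: state=B, head=1, tape[-4..3]=01101010 (head:      ^)
Step 5: in state B at pos 1, read 0 -> (B,0)->write 1,move R,goto H. Now: state=H, head=2, tape[-4..3]=01101110 (head:       ^)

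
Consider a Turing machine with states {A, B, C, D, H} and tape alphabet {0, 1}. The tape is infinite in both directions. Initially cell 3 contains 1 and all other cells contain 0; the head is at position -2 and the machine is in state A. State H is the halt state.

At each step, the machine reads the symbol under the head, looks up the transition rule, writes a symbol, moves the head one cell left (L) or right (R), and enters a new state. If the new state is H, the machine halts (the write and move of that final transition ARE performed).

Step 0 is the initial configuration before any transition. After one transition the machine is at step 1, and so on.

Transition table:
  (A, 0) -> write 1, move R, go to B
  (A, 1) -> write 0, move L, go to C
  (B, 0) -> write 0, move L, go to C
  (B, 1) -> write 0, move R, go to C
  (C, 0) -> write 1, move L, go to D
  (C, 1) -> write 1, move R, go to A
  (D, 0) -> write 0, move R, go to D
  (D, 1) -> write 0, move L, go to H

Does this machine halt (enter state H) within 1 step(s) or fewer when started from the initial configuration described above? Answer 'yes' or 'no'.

Step 1: in state A at pos -2, read 0 -> (A,0)->write 1,move R,goto B. Now: state=B, head=-1, tape[-3..4]=01000010 (head:   ^)
After 1 step(s): state = B (not H) -> not halted within 1 -> no

Answer: no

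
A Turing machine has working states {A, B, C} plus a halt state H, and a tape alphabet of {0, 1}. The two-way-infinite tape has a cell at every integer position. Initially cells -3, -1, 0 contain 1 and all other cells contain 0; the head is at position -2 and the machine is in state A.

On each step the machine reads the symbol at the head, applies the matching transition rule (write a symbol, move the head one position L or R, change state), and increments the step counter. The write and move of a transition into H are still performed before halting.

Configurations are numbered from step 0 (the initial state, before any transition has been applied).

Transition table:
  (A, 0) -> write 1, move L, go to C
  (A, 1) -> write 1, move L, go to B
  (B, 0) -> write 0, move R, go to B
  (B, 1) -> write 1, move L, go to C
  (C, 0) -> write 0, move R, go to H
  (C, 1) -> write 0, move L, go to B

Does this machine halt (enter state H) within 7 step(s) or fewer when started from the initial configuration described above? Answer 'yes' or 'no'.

Step 1: in state A at pos -2, read 0 -> (A,0)->write 1,move L,goto C. Now: state=C, head=-3, tape[-4..1]=011110 (head:  ^)
Step 2: in state C at pos -3, read 1 -> (C,1)->write 0,move L,goto B. Now: state=B, head=-4, tape[-5..1]=0001110 (head:  ^)
Step 3: in state B at pos -4, read 0 -> (B,0)->write 0,move R,goto B. Now: state=B, head=-3, tape[-5..1]=0001110 (head:   ^)
Step 4: in state B at pos -3, read 0 -> (B,0)->write 0,move R,goto B. Now: state=B, head=-2, tape[-5..1]=0001110 (head:    ^)
Step 5: in state B at pos -2, read 1 -> (B,1)->write 1,move L,goto C. Now: state=C, head=-3, tape[-5..1]=0001110 (head:   ^)
Step 6: in state C at pos -3, read 0 -> (C,0)->write 0,move R,goto H. Now: state=H, head=-2, tape[-5..1]=0001110 (head:    ^)
State H reached at step 6; 6 <= 7 -> yes

Answer: yes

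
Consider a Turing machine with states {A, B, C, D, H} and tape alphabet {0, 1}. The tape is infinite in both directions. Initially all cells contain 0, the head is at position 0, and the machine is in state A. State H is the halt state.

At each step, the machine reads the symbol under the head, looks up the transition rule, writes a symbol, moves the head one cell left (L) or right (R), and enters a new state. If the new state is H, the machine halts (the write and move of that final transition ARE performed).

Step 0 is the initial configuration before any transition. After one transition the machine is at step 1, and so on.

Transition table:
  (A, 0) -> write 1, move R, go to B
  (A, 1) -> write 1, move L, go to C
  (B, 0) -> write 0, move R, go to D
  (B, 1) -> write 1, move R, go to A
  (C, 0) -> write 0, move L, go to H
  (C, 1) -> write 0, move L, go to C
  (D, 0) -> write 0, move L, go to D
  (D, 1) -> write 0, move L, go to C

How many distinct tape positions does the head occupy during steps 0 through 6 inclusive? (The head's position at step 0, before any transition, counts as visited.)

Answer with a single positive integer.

Step 1: in state A at pos 0, read 0 -> (A,0)->write 1,move R,goto B. Now: state=B, head=1, tape[-1..2]=0100 (head:   ^)
Step 2: in state B at pos 1, read 0 -> (B,0)->write 0,move R,goto D. Now: state=D, head=2, tape[-1..3]=01000 (head:    ^)
Step 3: in state D at pos 2, read 0 -> (D,0)->write 0,move L,goto D. Now: state=D, head=1, tape[-1..3]=01000 (head:   ^)
Step 4: in state D at pos 1, read 0 -> (D,0)->write 0,move L,goto D. Now: state=D, head=0, tape[-1..3]=01000 (head:  ^)
Step 5: in state D at pos 0, read 1 -> (D,1)->write 0,move L,goto C. Now: state=C, head=-1, tape[-2..3]=000000 (head:  ^)
Step 6: in state C at pos -1, read 0 -> (C,0)->write 0,move L,goto H. Now: state=H, head=-2, tape[-3..3]=0000000 (head:  ^)
Head positions at steps 0..6: starting at 0, distinct positions visited = {-2, -1, 0, 1, 2} -> 5 position(s)

Answer: 5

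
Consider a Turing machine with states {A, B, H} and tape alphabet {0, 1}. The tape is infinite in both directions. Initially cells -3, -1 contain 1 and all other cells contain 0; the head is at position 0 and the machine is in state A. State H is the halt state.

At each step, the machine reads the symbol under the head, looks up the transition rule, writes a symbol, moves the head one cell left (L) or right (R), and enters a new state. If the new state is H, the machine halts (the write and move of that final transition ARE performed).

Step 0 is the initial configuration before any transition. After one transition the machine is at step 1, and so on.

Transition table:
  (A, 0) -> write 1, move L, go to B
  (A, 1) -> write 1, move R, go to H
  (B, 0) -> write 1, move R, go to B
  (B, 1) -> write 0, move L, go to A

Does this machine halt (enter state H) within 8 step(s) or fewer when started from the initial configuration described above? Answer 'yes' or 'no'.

Answer: yes

Derivation:
Step 1: in state A at pos 0, read 0 -> (A,0)->write 1,move L,goto B. Now: state=B, head=-1, tape[-4..1]=010110 (head:    ^)
Step 2: in state B at pos -1, read 1 -> (B,1)->write 0,move L,goto A. Now: state=A, head=-2, tape[-4..1]=010010 (head:   ^)
Step 3: in state A at pos -2, read 0 -> (A,0)->write 1,move L,goto B. Now: state=B, head=-3, tape[-4..1]=011010 (head:  ^)
Step 4: in state B at pos -3, read 1 -> (B,1)->write 0,move L,goto A. Now: state=A, head=-4, tape[-5..1]=0001010 (head:  ^)
Step 5: in state A at pos -4, read 0 -> (A,0)->write 1,move L,goto B. Now: state=B, head=-5, tape[-6..1]=00101010 (head:  ^)
Step 6: in state B at pos -5, read 0 -> (B,0)->write 1,move R,goto B. Now: state=B, head=-4, tape[-6..1]=01101010 (head:   ^)
Step 7: in state B at pos -4, read 1 -> (B,1)->write 0,move L,goto A. Now: state=A, head=-5, tape[-6..1]=01001010 (head:  ^)
Step 8: in state A at pos -5, read 1 -> (A,1)->write 1,move R,goto H. Now: state=H, head=-4, tape[-6..1]=01001010 (head:   ^)
State H reached at step 8; 8 <= 8 -> yes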